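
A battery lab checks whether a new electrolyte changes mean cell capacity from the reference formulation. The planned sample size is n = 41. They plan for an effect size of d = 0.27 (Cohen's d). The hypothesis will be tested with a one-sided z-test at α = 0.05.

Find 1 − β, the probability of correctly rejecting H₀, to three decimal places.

Noncentrality parameter: δ = d·√n = 0.27 × √41 = 1.7288
One-sided α = 0.05 → critical value z_{0.05} = 1.645.
Power = P(Z > 1.645 − δ) = Φ(0.084) = 0.5335.

Power ≈ 0.533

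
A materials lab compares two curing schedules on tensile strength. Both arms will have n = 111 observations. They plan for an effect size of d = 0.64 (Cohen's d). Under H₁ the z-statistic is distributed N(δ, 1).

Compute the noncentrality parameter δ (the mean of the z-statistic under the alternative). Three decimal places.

The noncentrality parameter scales effect size by the design's sample-size factor: δ = d·√(n/2) = 0.64 × √(111/2) = 4.7679

δ ≈ 4.768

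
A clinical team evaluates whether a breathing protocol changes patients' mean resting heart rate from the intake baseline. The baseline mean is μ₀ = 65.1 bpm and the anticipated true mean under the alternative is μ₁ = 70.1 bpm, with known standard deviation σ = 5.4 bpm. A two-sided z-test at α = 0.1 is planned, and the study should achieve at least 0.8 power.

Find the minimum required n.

Standardized effect: d = |μ₁ − μ₀| / σ = |70.1 − 65.1| / 5.4 = 0.9259
Set Φ(δ − 1.645) = 0.8; then δ − 1.645 = Φ⁻¹(0.8) = 0.842, giving δ = 2.486.
(The Φ(−δ − z_{α/2}) term is vanishingly small for δ > 0 and is dropped in the standard sample-size formula.)
δ = d·√n ⇒ n = (δ/d)² = (2.486 / 0.9259)² = 7.21.
Round up to the next whole unit.

n = 8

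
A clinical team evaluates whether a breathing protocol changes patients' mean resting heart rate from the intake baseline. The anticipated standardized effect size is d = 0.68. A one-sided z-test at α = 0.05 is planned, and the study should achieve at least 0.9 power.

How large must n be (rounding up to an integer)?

n = 19

For power 0.9 need Φ(δ − z_{0.05}) = 0.9, so δ = z_{0.05} + z_{0.10} = 1.645 + 1.282 = 2.926.
δ = d·√n ⇒ n = (δ/d)² = (2.926 / 0.68)² = 18.52.
Rounding up, n = 19.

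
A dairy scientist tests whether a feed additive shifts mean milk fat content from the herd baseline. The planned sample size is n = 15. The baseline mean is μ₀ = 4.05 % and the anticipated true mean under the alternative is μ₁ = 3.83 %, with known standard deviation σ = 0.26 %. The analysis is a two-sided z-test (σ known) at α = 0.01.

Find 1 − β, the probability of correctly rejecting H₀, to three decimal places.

Power ≈ 0.758

Standardized effect: d = |μ₁ − μ₀| / σ = |3.83 − 4.05| / 0.26 = 0.8462
Noncentrality parameter: δ = d·√n = 0.8462 × √15 = 3.2771
Critical value for a two-sided test at α = 0.01: z_{α/2} = 2.576.
Power = Φ(δ − 2.576) + Φ(−δ − 2.576) = Φ(0.701) + Φ(-5.853) = 0.7584 + 0.0000 = 0.7584.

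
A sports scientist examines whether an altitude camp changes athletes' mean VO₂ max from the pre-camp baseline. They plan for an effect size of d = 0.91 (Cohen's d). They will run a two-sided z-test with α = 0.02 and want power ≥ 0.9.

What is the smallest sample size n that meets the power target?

For power 0.9 need Φ(δ − z_{0.01}) = 0.9, so δ = z_{0.01} + z_{0.10} = 2.326 + 1.282 = 3.608.
(For δ > 0 the lower-tail rejection region contributes negligibly to power, so the one-term inversion is standard.)
δ = d·√n ⇒ n = (δ/d)² = (3.608 / 0.91)² = 15.72.
Round up to the next whole unit.

n = 16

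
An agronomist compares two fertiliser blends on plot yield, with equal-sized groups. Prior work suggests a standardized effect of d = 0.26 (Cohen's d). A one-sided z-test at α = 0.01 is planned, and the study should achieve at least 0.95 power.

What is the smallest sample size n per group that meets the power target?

Set Φ(δ − 2.326) = 0.95; then δ − 2.326 = Φ⁻¹(0.95) = 1.645, giving δ = 3.971.
δ = d·√(n/2) ⇒ n = 2(δ/d)² = 2 × (3.971 / 0.26)² = 466.58.
Round up to the next whole unit.

n = 467 per group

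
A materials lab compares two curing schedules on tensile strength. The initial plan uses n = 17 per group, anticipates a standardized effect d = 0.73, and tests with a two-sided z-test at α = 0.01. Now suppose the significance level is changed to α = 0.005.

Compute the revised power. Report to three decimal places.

δ = d·√(n/2) = 0.73 × √(17/2) = 2.1283 (unchanged). New critical value: z_{0.0025} = 2.807.
Revised power = Φ(δ − 2.807) + Φ(−δ − 2.807) = Φ(-0.679) + Φ(-4.935) = 0.2487 + 0.0000 = 0.2487.

Power ≈ 0.249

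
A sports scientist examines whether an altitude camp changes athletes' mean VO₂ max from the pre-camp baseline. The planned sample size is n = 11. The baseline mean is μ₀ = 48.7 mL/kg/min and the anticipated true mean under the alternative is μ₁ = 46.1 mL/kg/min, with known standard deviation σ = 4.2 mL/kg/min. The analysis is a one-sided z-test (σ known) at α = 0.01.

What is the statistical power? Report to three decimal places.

Standardized effect: d = |μ₁ − μ₀| / σ = |46.1 − 48.7| / 4.2 = 0.6190
Noncentrality parameter: δ = d·√n = 0.6190 × √11 = 2.0531
Critical value for a one-sided test at α = 0.01: z_α = 2.326.
Power = Φ(δ − 2.326) = Φ(-0.273) = 0.3924.

Power ≈ 0.392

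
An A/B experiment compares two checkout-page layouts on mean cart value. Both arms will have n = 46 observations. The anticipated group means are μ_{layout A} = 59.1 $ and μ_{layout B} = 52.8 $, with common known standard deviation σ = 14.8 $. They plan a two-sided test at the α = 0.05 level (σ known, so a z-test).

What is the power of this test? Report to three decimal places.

Standardized effect: d = |μ_{layout A} − μ_{layout B}| / σ = |59.1 − 52.8| / 14.8 = 0.4257
Noncentrality parameter: δ = d·√(n/2) = 0.4257 × √(46/2) = 2.0415
Critical value for a two-sided test at α = 0.05: z_{α/2} = 1.960.
Power = Φ(δ − 1.960) + Φ(−δ − 1.960) = Φ(0.082) + Φ(-4.001) = 0.5325 + 0.0000 = 0.5325.

Power ≈ 0.533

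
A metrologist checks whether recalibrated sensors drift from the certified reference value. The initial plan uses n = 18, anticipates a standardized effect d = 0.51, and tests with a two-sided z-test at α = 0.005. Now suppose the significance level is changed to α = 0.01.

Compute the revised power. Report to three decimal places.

Power ≈ 0.340

δ = d·√n = 0.51 × √18 = 2.1637 (unchanged). New critical value: z_{0.005} = 2.576.
Revised power = Φ(δ − 2.576) + Φ(−δ − 2.576) = Φ(-0.412) + Φ(-4.740) = 0.3401 + 0.0000 = 0.3401.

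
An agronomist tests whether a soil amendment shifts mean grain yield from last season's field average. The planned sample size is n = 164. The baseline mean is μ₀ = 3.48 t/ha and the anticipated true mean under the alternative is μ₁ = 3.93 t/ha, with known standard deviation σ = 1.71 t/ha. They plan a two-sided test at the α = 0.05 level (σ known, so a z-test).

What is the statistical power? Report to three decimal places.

Power ≈ 0.921

Standardized effect: d = |μ₁ − μ₀| / σ = |3.93 − 3.48| / 1.71 = 0.2632
Noncentrality parameter: δ = d·√n = 0.2632 × √164 = 3.3701
Two-sided α = 0.05 → critical value z_{0.025} = 1.960.
Power = Φ(δ − 1.960) + Φ(−δ − 1.960) = Φ(1.410) + Φ(-5.330) = 0.9207 + 0.0000 = 0.9207.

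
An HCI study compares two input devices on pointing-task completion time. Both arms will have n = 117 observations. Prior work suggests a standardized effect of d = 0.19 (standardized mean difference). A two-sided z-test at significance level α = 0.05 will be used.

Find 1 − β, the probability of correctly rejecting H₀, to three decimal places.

Power ≈ 0.306

Noncentrality parameter: δ = d·√(n/2) = 0.19 × √(117/2) = 1.4532
Two-sided α = 0.05 → critical value z_{0.025} = 1.960.
Power = Φ(δ − 1.960) + Φ(−δ − 1.960) = Φ(-0.507) + Φ(-3.413) = 0.3062 + 0.0003 = 0.3065.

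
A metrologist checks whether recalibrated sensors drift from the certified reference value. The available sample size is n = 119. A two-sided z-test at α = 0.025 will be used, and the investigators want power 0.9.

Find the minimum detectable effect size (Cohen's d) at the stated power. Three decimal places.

Need Φ(δ − 2.241) = 0.9, so δ = 2.241 + 1.282 = 3.523.
(Lower-tail contribution to power is negligible for δ > 0.)
δ = d·√n ⇒ d = δ/√n = 3.523/√119 = 0.3229.

d ≈ 0.323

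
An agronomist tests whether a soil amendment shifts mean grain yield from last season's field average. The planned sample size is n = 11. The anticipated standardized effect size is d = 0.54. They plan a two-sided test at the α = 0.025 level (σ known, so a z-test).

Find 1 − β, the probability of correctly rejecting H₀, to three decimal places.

Noncentrality parameter: δ = d·√n = 0.54 × √11 = 1.7910
Critical value for a two-sided test at α = 0.025: z_{α/2} = 2.241.
Power = Φ(δ − 2.241) + Φ(−δ − 2.241) = Φ(-0.450) + Φ(-4.032) = 0.3262 + 0.0000 = 0.3262.

Power ≈ 0.326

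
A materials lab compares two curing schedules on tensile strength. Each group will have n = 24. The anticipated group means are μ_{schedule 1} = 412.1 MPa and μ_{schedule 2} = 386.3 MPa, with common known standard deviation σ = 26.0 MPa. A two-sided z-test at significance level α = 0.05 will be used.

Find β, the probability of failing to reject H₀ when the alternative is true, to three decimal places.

β ≈ 0.070

Standardized effect: d = |μ_{schedule 1} − μ_{schedule 2}| / σ = |412.1 − 386.3| / 26.0 = 0.9923
Noncentrality parameter: δ = d·√(n/2) = 0.9923 × √(24/2) = 3.4375
Two-sided α = 0.05 → critical value z_{0.025} = 1.960.
Power = Φ(δ − 1.960) + Φ(−δ − 1.960) = Φ(1.477) + Φ(-5.397) = 0.9302 + 0.0000 = 0.9302.
Type II error: β = 1 − power = 1 − 0.9302 = 0.0698.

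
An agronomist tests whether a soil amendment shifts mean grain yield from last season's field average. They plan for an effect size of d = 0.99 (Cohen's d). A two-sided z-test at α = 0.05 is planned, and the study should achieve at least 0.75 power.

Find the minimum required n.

n = 8

Set Φ(δ − 1.960) = 0.75; then δ − 1.960 = Φ⁻¹(0.75) = 0.674, giving δ = 2.634.
(For δ > 0 the lower-tail rejection region contributes negligibly to power, so the one-term inversion is standard.)
δ = d·√n ⇒ n = (δ/d)² = (2.634 / 0.99)² = 7.08.
Rounding up, n = 8.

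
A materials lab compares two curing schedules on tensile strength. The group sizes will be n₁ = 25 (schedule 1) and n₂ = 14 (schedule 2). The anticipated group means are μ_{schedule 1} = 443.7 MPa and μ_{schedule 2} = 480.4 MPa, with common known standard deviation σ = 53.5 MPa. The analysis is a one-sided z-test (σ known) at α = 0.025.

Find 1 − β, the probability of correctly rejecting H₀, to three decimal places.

Power ≈ 0.538

Standardized effect: d = |μ_{schedule 1} − μ_{schedule 2}| / σ = |443.7 − 480.4| / 53.5 = 0.6860
Noncentrality parameter: δ = d / √(1/n₁ + 1/n₂) = 0.6860 / √(1/25 + 1/14) = 2.0550
Critical value for a one-sided test at α = 0.025: z_α = 1.960.
Power = Φ(δ − 1.960) = Φ(0.095) = 0.5379.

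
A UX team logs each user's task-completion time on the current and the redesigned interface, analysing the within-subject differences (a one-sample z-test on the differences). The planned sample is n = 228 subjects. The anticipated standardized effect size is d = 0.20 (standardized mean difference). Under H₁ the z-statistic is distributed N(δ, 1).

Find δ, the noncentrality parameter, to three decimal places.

δ ≈ 3.020

The noncentrality parameter scales effect size by the design's sample-size factor: δ = d·√n = 0.20 × √228 = 3.0199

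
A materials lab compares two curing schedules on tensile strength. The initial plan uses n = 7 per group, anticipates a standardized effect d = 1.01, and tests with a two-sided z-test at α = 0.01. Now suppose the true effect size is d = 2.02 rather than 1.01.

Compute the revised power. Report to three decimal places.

Power ≈ 0.886

With d = 2.02: δ = d·√(n/2) = 2.02 × √(7/2) = 3.7791. Critical value z_{0.005} = 2.576.
Revised power = Φ(δ − 2.576) + Φ(−δ − 2.576) = Φ(1.203) + Φ(-6.355) = 0.8856 + 0.0000 = 0.8856.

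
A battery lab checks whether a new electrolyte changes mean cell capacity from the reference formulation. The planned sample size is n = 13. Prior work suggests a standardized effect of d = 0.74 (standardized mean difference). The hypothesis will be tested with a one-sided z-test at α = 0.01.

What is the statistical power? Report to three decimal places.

Noncentrality parameter: δ = d·√n = 0.74 × √13 = 2.6681
Critical value for a one-sided test at α = 0.01: z_α = 2.326.
Power = P(Z > 2.326 − δ) = Φ(0.342) = 0.6337.

Power ≈ 0.634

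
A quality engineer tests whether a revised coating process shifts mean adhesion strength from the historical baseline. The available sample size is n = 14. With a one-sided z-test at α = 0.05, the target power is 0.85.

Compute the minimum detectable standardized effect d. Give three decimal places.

d ≈ 0.717

Need Φ(δ − 1.645) = 0.85, so δ = 1.645 + 1.036 = 2.681.
δ = d·√n ⇒ d = δ/√n = 2.681/√14 = 0.7166.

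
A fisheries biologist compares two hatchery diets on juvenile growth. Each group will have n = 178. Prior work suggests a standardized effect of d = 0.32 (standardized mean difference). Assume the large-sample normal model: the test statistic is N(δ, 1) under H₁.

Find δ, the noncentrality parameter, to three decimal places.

δ ≈ 3.019

δ = d·√(n/2) = 0.32 × √(178/2) = 3.0189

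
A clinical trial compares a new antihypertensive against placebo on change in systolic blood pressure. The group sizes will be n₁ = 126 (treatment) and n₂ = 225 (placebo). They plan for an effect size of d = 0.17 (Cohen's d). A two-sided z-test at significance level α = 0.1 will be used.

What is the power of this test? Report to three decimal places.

Noncentrality parameter: δ = d / √(1/n₁ + 1/n₂) = 0.17 / √(1/126 + 1/225) = 1.5278
Two-sided α = 0.1 → critical value z_{0.05} = 1.645.
Power = Φ(δ − 1.645) + Φ(−δ − 1.645) = Φ(-0.117) + Φ(-3.173) = 0.4534 + 0.0008 = 0.4542.

Power ≈ 0.454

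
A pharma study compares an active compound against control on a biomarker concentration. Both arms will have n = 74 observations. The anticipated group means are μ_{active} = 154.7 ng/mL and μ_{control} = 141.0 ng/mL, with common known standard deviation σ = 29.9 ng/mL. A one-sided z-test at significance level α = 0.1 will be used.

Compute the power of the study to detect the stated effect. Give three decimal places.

Standardized effect: d = |μ_{active} − μ_{control}| / σ = |154.7 − 141.0| / 29.9 = 0.4582
Noncentrality parameter: δ = d·√(n/2) = 0.4582 × √(74/2) = 2.7871
One-sided α = 0.1 → critical value z_{0.1} = 1.282.
Power = P(Z > 1.282 − δ) = Φ(1.506) = 0.9339.

Power ≈ 0.934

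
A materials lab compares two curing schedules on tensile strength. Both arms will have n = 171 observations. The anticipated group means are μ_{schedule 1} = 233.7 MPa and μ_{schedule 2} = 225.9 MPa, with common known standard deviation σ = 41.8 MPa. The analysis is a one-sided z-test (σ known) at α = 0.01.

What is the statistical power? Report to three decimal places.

Power ≈ 0.274

Standardized effect: d = |μ_{schedule 1} − μ_{schedule 2}| / σ = |233.7 − 225.9| / 41.8 = 0.1866
Noncentrality parameter: δ = d·√(n/2) = 0.1866 × √(171/2) = 1.7254
Critical value for a one-sided test at α = 0.01: z_α = 2.326.
Power = P(Z > 2.326 − δ) = Φ(-0.601) = 0.2740.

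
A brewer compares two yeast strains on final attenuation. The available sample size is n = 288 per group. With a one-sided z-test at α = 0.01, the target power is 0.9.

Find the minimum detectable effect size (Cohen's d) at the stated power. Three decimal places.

d ≈ 0.301

Need Φ(δ − 2.326) = 0.9, so δ = 2.326 + 1.282 = 3.608.
δ = d·√(n/2) ⇒ d = δ/√(n/2) = 3.608/√(288/2) = 0.3007.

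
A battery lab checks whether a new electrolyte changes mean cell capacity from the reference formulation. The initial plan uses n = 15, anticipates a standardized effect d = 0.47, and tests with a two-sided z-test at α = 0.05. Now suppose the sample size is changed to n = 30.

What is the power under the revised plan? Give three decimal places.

With n = 30: δ = d·√n = 0.47 × √30 = 2.5743. Critical value z_{0.025} = 1.960.
Revised power = Φ(δ − 1.960) + Φ(−δ − 1.960) = Φ(0.614) + Φ(-4.534) = 0.7305 + 0.0000 = 0.7305.

Power ≈ 0.731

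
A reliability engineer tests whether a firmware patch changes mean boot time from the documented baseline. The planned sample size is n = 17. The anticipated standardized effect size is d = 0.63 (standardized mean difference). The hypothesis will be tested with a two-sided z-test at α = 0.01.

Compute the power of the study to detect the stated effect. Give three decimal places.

Power ≈ 0.509

Noncentrality parameter: δ = d·√n = 0.63 × √17 = 2.5976
Two-sided α = 0.01 → critical value z_{0.005} = 2.576.
Power = Φ(δ − 2.576) + Φ(−δ − 2.576) = Φ(0.022) + Φ(-5.173) = 0.5087 + 0.0000 = 0.5087.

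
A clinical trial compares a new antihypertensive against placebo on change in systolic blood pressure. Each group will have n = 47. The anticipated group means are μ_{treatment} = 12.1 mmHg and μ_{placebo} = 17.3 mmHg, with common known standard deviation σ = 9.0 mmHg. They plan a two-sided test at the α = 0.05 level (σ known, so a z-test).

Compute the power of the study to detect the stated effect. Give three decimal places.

Standardized effect: d = |μ_{treatment} − μ_{placebo}| / σ = |12.1 − 17.3| / 9.0 = 0.5778
Noncentrality parameter: δ = d·√(n/2) = 0.5778 × √(47/2) = 2.8009
Critical value for a two-sided test at α = 0.05: z_{α/2} = 1.960.
Power = Φ(δ − 1.960) + Φ(−δ − 1.960) = Φ(0.841) + Φ(-4.761) = 0.7998 + 0.0000 = 0.7998.

Power ≈ 0.800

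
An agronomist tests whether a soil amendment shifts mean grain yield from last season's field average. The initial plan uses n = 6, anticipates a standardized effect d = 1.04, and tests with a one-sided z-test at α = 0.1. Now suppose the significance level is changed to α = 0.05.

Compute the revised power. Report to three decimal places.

Power ≈ 0.817

δ = d·√n = 1.04 × √6 = 2.5475 (unchanged). New critical value: z_{0.05} = 1.645.
Revised power = Φ(δ − 1.645) = Φ(0.903) = 0.8166.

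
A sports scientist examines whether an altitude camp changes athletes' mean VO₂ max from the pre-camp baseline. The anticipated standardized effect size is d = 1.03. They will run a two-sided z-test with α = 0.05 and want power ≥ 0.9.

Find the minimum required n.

For power 0.9 need Φ(δ − z_{0.025}) = 0.9, so δ = z_{0.025} + z_{0.10} = 1.960 + 1.282 = 3.242.
(The Φ(−δ − z_{α/2}) term is vanishingly small for δ > 0 and is dropped in the standard sample-size formula.)
δ = d·√n ⇒ n = (δ/d)² = (3.242 / 1.03)² = 9.90.
Round up to the next whole unit.

n = 10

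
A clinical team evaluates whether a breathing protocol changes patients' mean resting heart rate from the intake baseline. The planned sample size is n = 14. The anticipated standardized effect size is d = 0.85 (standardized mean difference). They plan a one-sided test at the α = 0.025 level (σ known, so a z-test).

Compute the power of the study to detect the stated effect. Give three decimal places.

Power ≈ 0.889

Noncentrality parameter: δ = d·√n = 0.85 × √14 = 3.1804
Critical value for a one-sided test at α = 0.025: z_α = 1.960.
Power = P(Z > 1.960 − δ) = Φ(1.220) = 0.8889.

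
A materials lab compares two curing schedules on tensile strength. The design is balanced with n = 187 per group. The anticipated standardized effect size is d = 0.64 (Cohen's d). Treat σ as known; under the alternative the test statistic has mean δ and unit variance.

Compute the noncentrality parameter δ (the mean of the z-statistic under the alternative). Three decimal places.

δ ≈ 6.189

δ = d·√(n/2) = 0.64 × √(187/2) = 6.1885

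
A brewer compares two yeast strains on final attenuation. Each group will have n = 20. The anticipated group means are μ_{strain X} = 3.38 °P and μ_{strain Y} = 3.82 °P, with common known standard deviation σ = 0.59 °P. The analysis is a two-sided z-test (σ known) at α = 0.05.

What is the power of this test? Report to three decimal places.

Standardized effect: d = |μ_{strain X} − μ_{strain Y}| / σ = |3.38 − 3.82| / 0.59 = 0.7458
Noncentrality parameter: δ = d·√(n/2) = 0.7458 × √(20/2) = 2.3583
Two-sided α = 0.05 → critical value z_{0.025} = 1.960.
Power = Φ(δ − 1.960) + Φ(−δ − 1.960) = Φ(0.398) + Φ(-4.318) = 0.6548 + 0.0000 = 0.6548.

Power ≈ 0.655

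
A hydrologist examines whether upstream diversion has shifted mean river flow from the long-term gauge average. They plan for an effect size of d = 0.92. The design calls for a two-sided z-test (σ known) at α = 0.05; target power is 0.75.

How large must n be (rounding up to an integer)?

For power 0.75 need Φ(δ − z_{0.025}) = 0.75, so δ = z_{0.025} + z_{0.25} = 1.960 + 0.674 = 2.634.
(Ignoring the negligible lower-tail rejection probability gives the usual closed-form inversion.)
δ = d·√n ⇒ n = (δ/d)² = (2.634 / 0.92)² = 8.20.
Round up to the next whole unit.

n = 9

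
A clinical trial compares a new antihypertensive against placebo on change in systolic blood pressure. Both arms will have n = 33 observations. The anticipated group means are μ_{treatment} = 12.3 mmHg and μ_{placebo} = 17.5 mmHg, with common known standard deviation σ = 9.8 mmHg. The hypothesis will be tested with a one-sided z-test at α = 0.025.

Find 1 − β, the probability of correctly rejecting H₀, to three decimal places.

Power ≈ 0.577

Standardized effect: d = |μ_{treatment} − μ_{placebo}| / σ = |12.3 − 17.5| / 9.8 = 0.5306
Noncentrality parameter: δ = d·√(n/2) = 0.5306 × √(33/2) = 2.1554
One-sided α = 0.025 → critical value z_{0.025} = 1.960.
Power = P(Z > 1.960 − δ) = Φ(0.195) = 0.5775.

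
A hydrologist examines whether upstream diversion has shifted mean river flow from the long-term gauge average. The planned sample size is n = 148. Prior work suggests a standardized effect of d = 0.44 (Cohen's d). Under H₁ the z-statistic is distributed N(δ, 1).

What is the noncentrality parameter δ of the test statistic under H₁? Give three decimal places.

δ = d·√n = 0.44 × √148 = 5.3528

δ ≈ 5.353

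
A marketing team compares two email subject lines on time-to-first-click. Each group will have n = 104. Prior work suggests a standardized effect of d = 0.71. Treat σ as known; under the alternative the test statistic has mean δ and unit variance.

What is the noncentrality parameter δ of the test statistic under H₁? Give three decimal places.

The noncentrality parameter scales effect size by the design's sample-size factor: δ = d·√(n/2) = 0.71 × √(104/2) = 5.1199

δ ≈ 5.120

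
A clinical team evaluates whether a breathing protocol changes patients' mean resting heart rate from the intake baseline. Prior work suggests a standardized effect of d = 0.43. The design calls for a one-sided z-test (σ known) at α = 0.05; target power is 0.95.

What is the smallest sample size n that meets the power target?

n = 59

Set Φ(δ − 1.645) = 0.95; then δ − 1.645 = Φ⁻¹(0.95) = 1.645, giving δ = 3.290.
δ = d·√n ⇒ n = (δ/d)² = (3.290 / 0.43)² = 58.53.
Round up to the next whole unit.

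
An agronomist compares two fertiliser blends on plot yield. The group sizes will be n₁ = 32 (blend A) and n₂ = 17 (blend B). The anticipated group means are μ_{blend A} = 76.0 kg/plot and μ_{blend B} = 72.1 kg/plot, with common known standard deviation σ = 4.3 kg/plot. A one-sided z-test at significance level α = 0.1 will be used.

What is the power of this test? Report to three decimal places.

Power ≈ 0.959

Standardized effect: d = |μ_{blend A} − μ_{blend B}| / σ = |76.0 − 72.1| / 4.3 = 0.9070
Noncentrality parameter: δ = d / √(1/n₁ + 1/n₂) = 0.9070 / √(1/32 + 1/17) = 3.0220
One-sided α = 0.1 → critical value z_{0.1} = 1.282.
Power = P(Z > 1.282 − δ) = Φ(1.740) = 0.9591.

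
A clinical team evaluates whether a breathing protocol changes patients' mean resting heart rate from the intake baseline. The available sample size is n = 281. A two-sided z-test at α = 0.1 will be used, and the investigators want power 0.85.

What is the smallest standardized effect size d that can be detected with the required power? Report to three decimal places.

Need Φ(δ − 1.645) = 0.85, so δ = 1.645 + 1.036 = 2.681.
(The second rejection-region term Φ(−δ − z_{α/2}) is negligible and dropped.)
δ = d·√n ⇒ d = δ/√n = 2.681/√281 = 0.1600.

d ≈ 0.160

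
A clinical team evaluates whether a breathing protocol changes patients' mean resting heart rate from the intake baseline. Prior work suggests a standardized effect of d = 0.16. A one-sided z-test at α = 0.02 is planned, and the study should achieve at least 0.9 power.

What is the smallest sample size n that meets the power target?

n = 435

Set Φ(δ − 2.054) = 0.9; then δ − 2.054 = Φ⁻¹(0.9) = 1.282, giving δ = 3.335.
δ = d·√n ⇒ n = (δ/d)² = (3.335 / 0.16)² = 434.54.
Round up to the next whole unit.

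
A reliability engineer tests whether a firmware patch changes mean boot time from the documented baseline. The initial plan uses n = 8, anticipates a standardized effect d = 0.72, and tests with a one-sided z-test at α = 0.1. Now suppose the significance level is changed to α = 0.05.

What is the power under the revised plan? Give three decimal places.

Power ≈ 0.652

δ = d·√n = 0.72 × √8 = 2.0365 (unchanged). New critical value: z_{0.05} = 1.645.
Revised power = Φ(δ − 1.645) = Φ(0.392) = 0.6523.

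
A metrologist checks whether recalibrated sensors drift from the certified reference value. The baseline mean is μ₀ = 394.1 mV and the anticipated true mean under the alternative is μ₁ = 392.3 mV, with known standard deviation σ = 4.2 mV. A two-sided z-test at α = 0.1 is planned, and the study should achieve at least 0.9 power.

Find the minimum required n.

n = 47

Standardized effect: d = |μ₁ − μ₀| / σ = |392.3 − 394.1| / 4.2 = 0.4286
Set Φ(δ − 1.645) = 0.9; then δ − 1.645 = Φ⁻¹(0.9) = 1.282, giving δ = 2.926.
(Ignoring the negligible lower-tail rejection probability gives the usual closed-form inversion.)
δ = d·√n ⇒ n = (δ/d)² = (2.926 / 0.4286)² = 46.63.
Rounding up, n = 47.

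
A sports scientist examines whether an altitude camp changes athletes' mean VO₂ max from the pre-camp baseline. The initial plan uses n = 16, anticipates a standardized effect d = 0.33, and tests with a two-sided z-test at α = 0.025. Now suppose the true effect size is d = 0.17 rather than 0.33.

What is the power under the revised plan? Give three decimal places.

Power ≈ 0.061

With d = 0.17: δ = d·√n = 0.17 × √16 = 0.6800. Critical value z_{0.0125} = 2.241.
Revised power = Φ(δ − 2.241) + Φ(−δ − 2.241) = Φ(-1.561) + Φ(-2.921) = 0.0592 + 0.0017 = 0.0610.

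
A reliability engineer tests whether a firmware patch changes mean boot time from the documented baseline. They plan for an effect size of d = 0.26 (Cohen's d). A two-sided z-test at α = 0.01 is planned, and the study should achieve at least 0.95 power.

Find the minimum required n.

n = 264

Set Φ(δ − 2.576) = 0.95; then δ − 2.576 = Φ⁻¹(0.95) = 1.645, giving δ = 4.221.
(Ignoring the negligible lower-tail rejection probability gives the usual closed-form inversion.)
δ = d·√n ⇒ n = (δ/d)² = (4.221 / 0.26)² = 263.52.
Rounding up, n = 264.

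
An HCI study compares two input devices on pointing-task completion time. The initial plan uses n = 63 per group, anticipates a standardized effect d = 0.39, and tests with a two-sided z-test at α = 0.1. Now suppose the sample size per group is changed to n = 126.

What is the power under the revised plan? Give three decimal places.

With n = 126 per group: δ = d·√(n/2) = 0.39 × √(126/2) = 3.0955. Critical value z_{0.05} = 1.645.
Revised power = Φ(δ − 1.645) + Φ(−δ − 1.645) = Φ(1.451) + Φ(-4.740) = 0.9266 + 0.0000 = 0.9266.

Power ≈ 0.927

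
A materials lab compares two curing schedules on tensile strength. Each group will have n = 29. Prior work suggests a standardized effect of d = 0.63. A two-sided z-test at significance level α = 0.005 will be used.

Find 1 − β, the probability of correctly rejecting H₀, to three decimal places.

Power ≈ 0.342

Noncentrality parameter: δ = d·√(n/2) = 0.63 × √(29/2) = 2.3990
Two-sided α = 0.005 → critical value z_{0.0025} = 2.807.
Power = Φ(δ − 2.807) + Φ(−δ − 2.807) = Φ(-0.408) + Φ(-5.206) = 0.3416 + 0.0000 = 0.3416.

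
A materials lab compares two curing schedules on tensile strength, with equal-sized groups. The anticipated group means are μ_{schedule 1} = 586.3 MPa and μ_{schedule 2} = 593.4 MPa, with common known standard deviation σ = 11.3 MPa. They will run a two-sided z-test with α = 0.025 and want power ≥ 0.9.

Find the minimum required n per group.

Standardized effect: d = |μ_{schedule 1} − μ_{schedule 2}| / σ = |586.3 − 593.4| / 11.3 = 0.6283
For power 0.9 need Φ(δ − z_{0.0125}) = 0.9, so δ = z_{0.0125} + z_{0.10} = 2.241 + 1.282 = 3.523.
(Ignoring the negligible lower-tail rejection probability gives the usual closed-form inversion.)
δ = d·√(n/2) ⇒ n = 2(δ/d)² = 2 × (3.523 / 0.6283)² = 62.88.
Round up to the next whole unit.

n = 63 per group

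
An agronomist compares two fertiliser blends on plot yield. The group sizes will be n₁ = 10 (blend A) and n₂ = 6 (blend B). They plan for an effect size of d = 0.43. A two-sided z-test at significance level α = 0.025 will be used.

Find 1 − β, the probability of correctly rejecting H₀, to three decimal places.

Noncentrality parameter: δ = d / √(1/n₁ + 1/n₂) = 0.43 / √(1/10 + 1/6) = 0.8327
Two-sided α = 0.025 → critical value z_{0.0125} = 2.241.
Power = Φ(δ − 2.241) + Φ(−δ − 2.241) = Φ(-1.409) + Φ(-3.074) = 0.0795 + 0.0011 = 0.0805.

Power ≈ 0.081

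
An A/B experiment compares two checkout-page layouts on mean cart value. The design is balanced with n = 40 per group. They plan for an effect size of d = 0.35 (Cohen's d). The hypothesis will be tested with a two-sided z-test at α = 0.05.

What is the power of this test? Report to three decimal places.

Noncentrality parameter: δ = d·√(n/2) = 0.35 × √(40/2) = 1.5652
Two-sided α = 0.05 → critical value z_{0.025} = 1.960.
Power = Φ(δ − 1.960) + Φ(−δ − 1.960) = Φ(-0.395) + Φ(-3.525) = 0.3465 + 0.0002 = 0.3467.

Power ≈ 0.347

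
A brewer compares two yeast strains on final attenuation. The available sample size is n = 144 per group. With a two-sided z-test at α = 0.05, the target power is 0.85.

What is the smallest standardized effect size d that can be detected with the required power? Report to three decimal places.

Need Φ(δ − 1.960) = 0.85, so δ = 1.960 + 1.036 = 2.996.
(Lower-tail contribution to power is negligible for δ > 0.)
δ = d·√(n/2) ⇒ d = δ/√(n/2) = 2.996/√(144/2) = 0.3531.

d ≈ 0.353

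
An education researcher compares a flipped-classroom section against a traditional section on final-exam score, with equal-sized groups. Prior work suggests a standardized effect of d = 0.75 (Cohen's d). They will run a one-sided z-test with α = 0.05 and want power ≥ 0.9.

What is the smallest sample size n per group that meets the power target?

n = 31 per group

For power 0.9 need Φ(δ − z_{0.05}) = 0.9, so δ = z_{0.05} + z_{0.10} = 1.645 + 1.282 = 2.926.
δ = d·√(n/2) ⇒ n = 2(δ/d)² = 2 × (2.926 / 0.75)² = 30.45.
Round up to the next whole unit.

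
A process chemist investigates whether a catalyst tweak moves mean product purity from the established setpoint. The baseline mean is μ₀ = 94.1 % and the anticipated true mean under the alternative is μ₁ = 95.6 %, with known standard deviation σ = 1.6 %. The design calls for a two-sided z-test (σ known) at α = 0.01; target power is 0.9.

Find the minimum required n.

n = 17

Standardized effect: d = |μ₁ − μ₀| / σ = |95.6 − 94.1| / 1.6 = 0.9375
For power 0.9 need Φ(δ − z_{0.005}) = 0.9, so δ = z_{0.005} + z_{0.10} = 2.576 + 1.282 = 3.857.
(The Φ(−δ − z_{α/2}) term is vanishingly small for δ > 0 and is dropped in the standard sample-size formula.)
δ = d·√n ⇒ n = (δ/d)² = (3.857 / 0.9375)² = 16.93.
Rounding up, n = 17.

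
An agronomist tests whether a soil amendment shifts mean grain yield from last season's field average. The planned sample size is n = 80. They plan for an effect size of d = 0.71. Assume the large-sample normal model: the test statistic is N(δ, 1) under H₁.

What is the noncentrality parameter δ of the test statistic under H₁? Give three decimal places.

The noncentrality parameter scales effect size by the design's sample-size factor: δ = d·√n = 0.71 × √80 = 6.3504

δ ≈ 6.350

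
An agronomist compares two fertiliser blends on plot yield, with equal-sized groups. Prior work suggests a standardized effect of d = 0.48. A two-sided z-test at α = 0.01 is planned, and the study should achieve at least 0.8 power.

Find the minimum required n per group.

For power 0.8 need Φ(δ − z_{0.005}) = 0.8, so δ = z_{0.005} + z_{0.20} = 2.576 + 0.842 = 3.417.
(For δ > 0 the lower-tail rejection region contributes negligibly to power, so the one-term inversion is standard.)
δ = d·√(n/2) ⇒ n = 2(δ/d)² = 2 × (3.417 / 0.48)² = 101.38.
Rounding up, n = 102 per group.

n = 102 per group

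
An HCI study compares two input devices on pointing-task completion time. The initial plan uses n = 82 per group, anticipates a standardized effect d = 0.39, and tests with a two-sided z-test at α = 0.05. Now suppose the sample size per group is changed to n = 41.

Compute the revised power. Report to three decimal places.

With n = 41 per group: δ = d·√(n/2) = 0.39 × √(41/2) = 1.7658. Critical value z_{0.025} = 1.960.
Revised power = Φ(δ − 1.960) + Φ(−δ − 1.960) = Φ(-0.194) + Φ(-3.726) = 0.4230 + 0.0001 = 0.4231.

Power ≈ 0.423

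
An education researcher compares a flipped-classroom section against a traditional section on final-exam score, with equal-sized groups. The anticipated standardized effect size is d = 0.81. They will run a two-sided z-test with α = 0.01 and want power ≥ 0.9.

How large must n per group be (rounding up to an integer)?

n = 46 per group

Set Φ(δ − 2.576) = 0.9; then δ − 2.576 = Φ⁻¹(0.9) = 1.282, giving δ = 3.857.
(For δ > 0 the lower-tail rejection region contributes negligibly to power, so the one-term inversion is standard.)
δ = d·√(n/2) ⇒ n = 2(δ/d)² = 2 × (3.857 / 0.81)² = 45.36.
Rounding up, n = 46 per group.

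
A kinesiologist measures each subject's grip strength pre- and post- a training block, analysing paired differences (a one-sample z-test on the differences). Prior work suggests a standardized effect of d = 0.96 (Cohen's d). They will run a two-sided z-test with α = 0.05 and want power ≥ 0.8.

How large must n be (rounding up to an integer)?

Set Φ(δ − 1.960) = 0.8; then δ − 1.960 = Φ⁻¹(0.8) = 0.842, giving δ = 2.802.
(The Φ(−δ − z_{α/2}) term is vanishingly small for δ > 0 and is dropped in the standard sample-size formula.)
δ = d·√n ⇒ n = (δ/d)² = (2.802 / 0.96)² = 8.52.
Rounding up, n = 9.

n = 9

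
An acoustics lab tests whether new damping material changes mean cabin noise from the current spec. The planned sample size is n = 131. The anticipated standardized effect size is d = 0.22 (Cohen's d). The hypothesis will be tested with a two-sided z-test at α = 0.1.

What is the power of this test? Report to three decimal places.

Noncentrality parameter: δ = d·√n = 0.22 × √131 = 2.5180
Critical value for a two-sided test at α = 0.1: z_{α/2} = 1.645.
Power = Φ(δ − 1.645) + Φ(−δ − 1.645) = Φ(0.873) + Φ(-4.163) = 0.8087 + 0.0000 = 0.8087.

Power ≈ 0.809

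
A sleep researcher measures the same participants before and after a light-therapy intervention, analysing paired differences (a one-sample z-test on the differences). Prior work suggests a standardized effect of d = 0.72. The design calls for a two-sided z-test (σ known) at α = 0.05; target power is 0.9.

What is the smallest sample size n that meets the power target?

n = 21

For power 0.9 need Φ(δ − z_{0.025}) = 0.9, so δ = z_{0.025} + z_{0.10} = 1.960 + 1.282 = 3.242.
(The Φ(−δ − z_{α/2}) term is vanishingly small for δ > 0 and is dropped in the standard sample-size formula.)
δ = d·√n ⇒ n = (δ/d)² = (3.242 / 0.72)² = 20.27.
Round up to the next whole unit.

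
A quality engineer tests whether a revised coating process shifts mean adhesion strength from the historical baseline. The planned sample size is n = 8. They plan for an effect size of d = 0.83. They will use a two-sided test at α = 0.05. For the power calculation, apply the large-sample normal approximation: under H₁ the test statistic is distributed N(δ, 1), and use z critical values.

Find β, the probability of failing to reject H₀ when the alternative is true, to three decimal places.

Noncentrality parameter: δ = d·√n = 0.83 × √8 = 2.3476
Two-sided α = 0.05 → critical value z_{0.025} = 1.960.
Power = Φ(δ − 1.960) + Φ(−δ − 1.960) = Φ(0.388) + Φ(-4.308) = 0.6509 + 0.0000 = 0.6509.
Type II error: β = 1 − power = 1 − 0.6509 = 0.3491.

β ≈ 0.349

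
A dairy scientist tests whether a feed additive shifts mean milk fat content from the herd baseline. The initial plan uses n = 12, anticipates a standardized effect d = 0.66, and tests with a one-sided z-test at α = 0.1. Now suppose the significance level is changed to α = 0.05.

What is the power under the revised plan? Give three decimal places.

Power ≈ 0.739

δ = d·√n = 0.66 × √12 = 2.2863 (unchanged). New critical value: z_{0.05} = 1.645.
Revised power = P(Z > 1.645 − δ) = Φ(0.641) = 0.7394.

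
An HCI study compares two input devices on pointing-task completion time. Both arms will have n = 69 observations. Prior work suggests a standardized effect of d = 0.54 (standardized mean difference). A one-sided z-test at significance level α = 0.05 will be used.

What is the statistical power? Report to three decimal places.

Noncentrality parameter: λ = d·√(n/2) = 0.54 × √(69/2) = 3.1718
One-sided α = 0.05 → critical value z_{0.05} = 1.645.
Power = Φ(λ − 1.645) = Φ(1.527) = 0.9366.

Power ≈ 0.937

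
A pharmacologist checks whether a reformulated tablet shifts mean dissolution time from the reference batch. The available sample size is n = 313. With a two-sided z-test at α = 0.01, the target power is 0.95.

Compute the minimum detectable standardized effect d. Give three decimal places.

Need Φ(δ − 2.576) = 0.95, so δ = 2.576 + 1.645 = 4.221.
(Lower-tail contribution to power is negligible for δ > 0.)
δ = d·√n ⇒ d = δ/√n = 4.221/√313 = 0.2386.

d ≈ 0.239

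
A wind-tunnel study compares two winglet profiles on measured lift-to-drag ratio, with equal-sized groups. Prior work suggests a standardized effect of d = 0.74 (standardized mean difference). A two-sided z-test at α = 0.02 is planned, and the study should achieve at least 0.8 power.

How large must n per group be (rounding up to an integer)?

For power 0.8 need Φ(δ − z_{0.01}) = 0.8, so δ = z_{0.01} + z_{0.20} = 2.326 + 0.842 = 3.168.
(The Φ(−δ − z_{α/2}) term is vanishingly small for δ > 0 and is dropped in the standard sample-size formula.)
δ = d·√(n/2) ⇒ n = 2(δ/d)² = 2 × (3.168 / 0.74)² = 36.65.
Round up to the next whole unit.

n = 37 per group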